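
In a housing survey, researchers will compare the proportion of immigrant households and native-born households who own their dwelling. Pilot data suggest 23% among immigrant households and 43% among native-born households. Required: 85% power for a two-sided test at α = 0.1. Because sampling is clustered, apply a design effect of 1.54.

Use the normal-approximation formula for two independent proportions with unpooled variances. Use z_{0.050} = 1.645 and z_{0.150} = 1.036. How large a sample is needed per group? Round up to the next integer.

n = 117 per group

n = (z_{α/2} + z_β)² · [p₁(1−p₁) + p₂(1−p₂)] / (p₁ − p₂)²
  = (1.645 + 1.036)² · (0.23·0.77 + 0.43·0.57) / (-0.20)²
  = (2.681)² · (0.1771 + 0.2451) / 0.0400
  = 7.1878 · 0.4222 / 0.0400
  = 75.87
Design effect: 1.54 × 75.87 = 116.83.
Round up → n = 117 per group.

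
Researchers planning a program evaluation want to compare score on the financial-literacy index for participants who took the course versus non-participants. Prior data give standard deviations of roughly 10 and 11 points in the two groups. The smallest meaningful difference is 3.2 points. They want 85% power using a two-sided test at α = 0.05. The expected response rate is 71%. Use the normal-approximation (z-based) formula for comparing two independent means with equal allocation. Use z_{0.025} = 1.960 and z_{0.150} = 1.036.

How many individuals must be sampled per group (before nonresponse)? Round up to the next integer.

n = 273 per group

n = (z_{α/2} + z_β)² · (σ₁² + σ₂²) / δ²
  = (1.960 + 1.036)² · (10² + 11² = 221) / 3.2²
  = 8.9760 · 221 / 10.24
  = 193.72
Adjust for 71% response: 193.72 / 0.71 = 272.85.
Round up → n = 273 per group.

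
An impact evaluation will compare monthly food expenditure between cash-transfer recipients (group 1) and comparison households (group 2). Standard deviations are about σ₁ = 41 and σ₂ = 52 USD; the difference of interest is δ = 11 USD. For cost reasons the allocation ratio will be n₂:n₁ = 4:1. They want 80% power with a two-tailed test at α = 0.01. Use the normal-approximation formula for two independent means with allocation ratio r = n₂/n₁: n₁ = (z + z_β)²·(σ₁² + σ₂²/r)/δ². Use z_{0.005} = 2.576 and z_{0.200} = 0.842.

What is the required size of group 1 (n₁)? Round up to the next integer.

n₁ = (z_{α/2} + z_β)² · (σ₁² + σ₂²/r) / δ²
   = (2.576 + 0.842)² · (41² + 52²/4) / 11²
   = 11.6827 · (1681 + 676) / 121
   = 11.6827 · 2357 / 121
   = 227.57
Round up → n₁ = 228; n₂ = r·n₁ = 4 × 228 = 912.

n₁ = 228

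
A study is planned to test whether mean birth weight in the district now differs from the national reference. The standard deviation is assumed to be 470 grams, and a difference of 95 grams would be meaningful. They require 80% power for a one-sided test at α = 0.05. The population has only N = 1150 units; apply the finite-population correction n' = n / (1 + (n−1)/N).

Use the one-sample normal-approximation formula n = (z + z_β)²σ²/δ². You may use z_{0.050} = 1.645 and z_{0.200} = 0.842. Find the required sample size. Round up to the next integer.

n = 134

n = (z_α + z_β)² · σ² / δ²
  = (1.645 + 0.842)² · 470² / 95²
  = 6.1852 · 220900 / 9025
  = 151.39
Finite-population correction (N = 1150): 151.39 / (1 + (151.39 − 1)/1150) = 133.88.
Round up → n = 134.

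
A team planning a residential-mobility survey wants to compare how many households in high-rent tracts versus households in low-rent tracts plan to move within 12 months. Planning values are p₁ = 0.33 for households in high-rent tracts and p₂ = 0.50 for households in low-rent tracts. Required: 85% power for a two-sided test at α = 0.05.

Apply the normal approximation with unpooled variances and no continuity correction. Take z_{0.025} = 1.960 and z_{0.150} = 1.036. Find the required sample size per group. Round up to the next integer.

n = (z_{α/2} + z_β)² · [p₁(1−p₁) + p₂(1−p₂)] / (p₁ − p₂)²
  = (1.960 + 1.036)² · (0.33·0.67 + 0.50·0.50) / (-0.17)²
  = (2.996)² · (0.2211 + 0.2500) / 0.0289
  = 8.9760 · 0.4711 / 0.0289
  = 146.32
Round up → n = 147 per group.

n = 147 per group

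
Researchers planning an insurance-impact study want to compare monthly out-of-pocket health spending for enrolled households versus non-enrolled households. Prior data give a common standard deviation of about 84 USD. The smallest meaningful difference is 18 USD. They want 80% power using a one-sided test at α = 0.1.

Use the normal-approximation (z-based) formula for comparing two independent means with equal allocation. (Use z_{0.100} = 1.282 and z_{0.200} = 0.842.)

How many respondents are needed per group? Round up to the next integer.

n = (z_α + z_β)² · (σ₁² + σ₂²) / δ²
  = (1.282 + 0.842)² · (2·84² = 14112) / 18²
  = 4.5114 · 14112 / 324
  = 196.50
Round up → n = 197 per group.

n = 197 per group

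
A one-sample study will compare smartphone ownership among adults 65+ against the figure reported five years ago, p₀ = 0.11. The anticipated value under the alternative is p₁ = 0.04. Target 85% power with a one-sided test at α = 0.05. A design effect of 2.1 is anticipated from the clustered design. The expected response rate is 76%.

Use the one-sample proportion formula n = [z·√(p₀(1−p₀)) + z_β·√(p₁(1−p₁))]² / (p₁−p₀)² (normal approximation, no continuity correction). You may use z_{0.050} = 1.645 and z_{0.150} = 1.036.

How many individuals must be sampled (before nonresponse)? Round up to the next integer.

n = [z_α·√(p₀q₀) + z_β·√(p₁q₁)]² / (p₁ − p₀)²
  = [1.645·√(0.11·0.89) + 1.036·√(0.04·0.96)]² / (-0.07)²
  = [1.645·0.3129 + 1.036·0.1960]² / 0.0049
  = [0.7177]² / 0.0049
  = 105.13
Design effect: 2.1 × 105.13 = 220.76.
Adjust for 76% response: 220.76 / 0.76 = 290.48.
Round up → n = 291.

n = 291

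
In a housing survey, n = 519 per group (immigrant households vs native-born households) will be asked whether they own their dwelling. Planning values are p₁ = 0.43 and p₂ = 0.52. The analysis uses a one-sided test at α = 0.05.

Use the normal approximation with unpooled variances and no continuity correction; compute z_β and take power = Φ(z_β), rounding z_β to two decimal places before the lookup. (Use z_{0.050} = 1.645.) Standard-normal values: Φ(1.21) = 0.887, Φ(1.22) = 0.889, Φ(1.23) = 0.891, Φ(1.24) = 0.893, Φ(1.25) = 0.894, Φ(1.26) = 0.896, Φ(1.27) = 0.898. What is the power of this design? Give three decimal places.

Power ≈ 0.898

z_β = |p₁−p₂|·√(n/[p₁q₁+p₂q₂]) − z_α
    = 0.09 · √(519/0.4947) − 1.645
    = 0.09 · 32.3901 − 1.645
    = 2.9151 − 1.645 = 1.2701 → 1.27
Power = Φ(1.27) = 0.898.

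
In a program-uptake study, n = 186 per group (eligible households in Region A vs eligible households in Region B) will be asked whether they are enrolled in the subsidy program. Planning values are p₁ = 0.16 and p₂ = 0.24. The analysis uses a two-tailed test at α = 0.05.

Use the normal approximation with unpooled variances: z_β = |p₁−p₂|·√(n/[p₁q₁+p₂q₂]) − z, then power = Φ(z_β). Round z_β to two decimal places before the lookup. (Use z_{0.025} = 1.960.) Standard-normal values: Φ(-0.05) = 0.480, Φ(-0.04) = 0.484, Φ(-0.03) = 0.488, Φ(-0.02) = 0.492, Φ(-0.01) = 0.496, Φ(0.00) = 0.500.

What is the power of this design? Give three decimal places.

z_β = |p₁−p₂|·√(n/[p₁q₁+p₂q₂]) − z_{α/2}
    = 0.08 · √(186/0.3168) − 1.960
    = 0.08 · 24.2306 − 1.960
    = 1.9384 − 1.960 = -0.0216 → -0.02
Power = Φ(-0.02) = 0.492.

Power ≈ 0.492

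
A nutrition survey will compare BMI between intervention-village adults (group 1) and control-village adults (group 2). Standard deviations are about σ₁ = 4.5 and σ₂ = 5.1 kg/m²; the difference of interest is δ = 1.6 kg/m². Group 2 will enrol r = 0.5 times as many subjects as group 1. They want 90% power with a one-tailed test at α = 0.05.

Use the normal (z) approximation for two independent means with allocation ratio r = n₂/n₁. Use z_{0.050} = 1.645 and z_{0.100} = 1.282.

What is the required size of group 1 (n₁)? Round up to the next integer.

n₁ = 242

n₁ = (z_α + z_β)² · (σ₁² + σ₂²/r) / δ²
   = (1.645 + 1.282)² · (4.5² + 5.1²/0.5) / 1.6²
   = 8.5673 · (20.25 + 52.02) / 2.56
   = 8.5673 · 72.27 / 2.56
   = 241.86
Round up → n₁ = 242; n₂ = r·n₁ = 0.5 × 242 = 121.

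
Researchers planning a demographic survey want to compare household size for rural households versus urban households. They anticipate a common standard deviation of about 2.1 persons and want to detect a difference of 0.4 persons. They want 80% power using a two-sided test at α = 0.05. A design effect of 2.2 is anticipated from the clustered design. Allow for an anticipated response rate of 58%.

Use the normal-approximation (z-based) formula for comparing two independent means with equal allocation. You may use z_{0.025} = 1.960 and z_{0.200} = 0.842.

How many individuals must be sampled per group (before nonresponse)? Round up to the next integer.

n = 1642 per group

n = (z_{α/2} + z_β)² · (σ₁² + σ₂²) / δ²
  = (1.960 + 0.842)² · (2·2.1² = 8.82) / 0.4²
  = 7.8512 · 8.82 / 0.16
  = 432.80
Design effect: 2.2 × 432.80 = 952.15.
Adjust for 58% response: 952.15 / 0.58 = 1641.65.
Round up → n = 1642 per group.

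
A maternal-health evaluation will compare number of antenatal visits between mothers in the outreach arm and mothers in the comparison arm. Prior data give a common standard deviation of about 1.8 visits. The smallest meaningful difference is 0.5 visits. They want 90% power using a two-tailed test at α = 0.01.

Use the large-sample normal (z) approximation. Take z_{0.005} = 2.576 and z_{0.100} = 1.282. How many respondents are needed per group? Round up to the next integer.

n = (z_{α/2} + z_β)² · (σ₁² + σ₂²) / δ²
  = (2.576 + 1.282)² · (2·1.8² = 6.48) / 0.5²
  = 14.8842 · 6.48 / 0.25
  = 385.80
Round up → n = 386 per group.

n = 386 per group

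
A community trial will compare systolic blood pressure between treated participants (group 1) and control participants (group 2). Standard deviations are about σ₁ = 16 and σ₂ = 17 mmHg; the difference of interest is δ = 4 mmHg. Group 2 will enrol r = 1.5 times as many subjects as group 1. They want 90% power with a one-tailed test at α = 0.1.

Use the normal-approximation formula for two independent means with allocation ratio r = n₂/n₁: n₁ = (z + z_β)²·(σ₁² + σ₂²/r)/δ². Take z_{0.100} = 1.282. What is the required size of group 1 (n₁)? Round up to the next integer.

n₁ = 185

n₁ = (z_α + z_β)² · (σ₁² + σ₂²/r) / δ²
   = (1.282 + 1.282)² · (16² + 17²/1.5) / 4²
   = 6.5741 · (256 + 192.6667) / 16
   = 6.5741 · 448.6667 / 16
   = 184.35
Round up → n₁ = 185; n₂ = r·n₁ = 1.5 × 185 = 278.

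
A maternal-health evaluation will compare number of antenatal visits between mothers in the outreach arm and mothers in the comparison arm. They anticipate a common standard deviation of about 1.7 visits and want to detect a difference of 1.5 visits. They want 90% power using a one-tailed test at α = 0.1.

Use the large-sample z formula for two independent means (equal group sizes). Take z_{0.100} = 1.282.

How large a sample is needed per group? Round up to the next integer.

n = 17 per group

n = (z_α + z_β)² · (σ₁² + σ₂²) / δ²
  = (1.282 + 1.282)² · (2·1.7² = 5.78) / 1.5²
  = 6.5741 · 5.78 / 2.25
  = 16.89
Round up → n = 17 per group.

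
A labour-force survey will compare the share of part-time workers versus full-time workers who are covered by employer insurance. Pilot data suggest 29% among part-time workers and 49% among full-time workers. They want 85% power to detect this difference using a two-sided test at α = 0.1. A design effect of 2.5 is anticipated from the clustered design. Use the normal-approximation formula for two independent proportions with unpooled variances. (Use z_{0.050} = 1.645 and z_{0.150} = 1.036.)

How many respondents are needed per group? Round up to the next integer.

n = (z_{α/2} + z_β)² · [p₁(1−p₁) + p₂(1−p₂)] / (p₁ − p₂)²
  = (1.645 + 1.036)² · (0.29·0.71 + 0.49·0.51) / (-0.20)²
  = (2.681)² · (0.2059 + 0.2499) / 0.0400
  = 7.1878 · 0.4558 / 0.0400
  = 81.90
Design effect: 2.5 × 81.90 = 204.76.
Round up → n = 205 per group.

n = 205 per group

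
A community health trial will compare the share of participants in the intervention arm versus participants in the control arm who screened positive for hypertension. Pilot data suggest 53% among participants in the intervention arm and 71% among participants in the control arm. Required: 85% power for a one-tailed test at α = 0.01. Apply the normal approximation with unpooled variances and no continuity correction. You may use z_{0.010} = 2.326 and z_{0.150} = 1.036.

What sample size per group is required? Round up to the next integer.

n = 159 per group

n = (z_α + z_β)² · [p₁(1−p₁) + p₂(1−p₂)] / (p₁ − p₂)²
  = (2.326 + 1.036)² · (0.53·0.47 + 0.71·0.29) / (-0.18)²
  = (3.362)² · (0.2491 + 0.2059) / 0.0324
  = 11.3030 · 0.4550 / 0.0324
  = 158.73
Round up → n = 159 per group.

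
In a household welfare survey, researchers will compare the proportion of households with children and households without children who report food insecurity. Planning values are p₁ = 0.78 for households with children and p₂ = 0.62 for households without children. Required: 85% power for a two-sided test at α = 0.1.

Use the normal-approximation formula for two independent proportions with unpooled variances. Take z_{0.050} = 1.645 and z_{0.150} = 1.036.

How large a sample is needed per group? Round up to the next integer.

n = 115 per group

n = (z_{α/2} + z_β)² · [p₁(1−p₁) + p₂(1−p₂)] / (p₁ − p₂)²
  = (1.645 + 1.036)² · (0.78·0.22 + 0.62·0.38) / (0.16)²
  = (2.681)² · (0.1716 + 0.2356) / 0.0256
  = 7.1878 · 0.4072 / 0.0256
  = 114.33
Round up → n = 115 per group.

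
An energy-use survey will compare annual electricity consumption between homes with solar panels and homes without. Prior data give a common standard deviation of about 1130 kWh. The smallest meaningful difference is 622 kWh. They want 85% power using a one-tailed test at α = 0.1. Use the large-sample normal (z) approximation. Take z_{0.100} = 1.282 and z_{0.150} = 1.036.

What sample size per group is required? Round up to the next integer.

n = (z_α + z_β)² · (σ₁² + σ₂²) / δ²
  = (1.282 + 1.036)² · (2·1130² = 2553800) / 622²
  = 5.3731 · 2553800 / 386884
  = 35.47
Round up → n = 36 per group.

n = 36 per group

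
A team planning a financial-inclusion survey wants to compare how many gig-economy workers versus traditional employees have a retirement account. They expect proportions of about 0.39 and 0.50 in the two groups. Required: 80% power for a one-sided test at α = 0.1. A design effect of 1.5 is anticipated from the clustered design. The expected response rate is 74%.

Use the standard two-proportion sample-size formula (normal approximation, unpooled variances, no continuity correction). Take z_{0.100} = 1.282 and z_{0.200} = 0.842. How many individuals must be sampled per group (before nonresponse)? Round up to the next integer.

n = 369 per group

n = (z_α + z_β)² · [p₁(1−p₁) + p₂(1−p₂)] / (p₁ − p₂)²
  = (1.282 + 0.842)² · (0.39·0.61 + 0.50·0.50) / (-0.11)²
  = (2.124)² · (0.2379 + 0.2500) / 0.0121
  = 4.5114 · 0.4879 / 0.0121
  = 181.91
Design effect: 1.5 × 181.91 = 272.86.
Adjust for 74% response: 272.86 / 0.74 = 368.73.
Round up → n = 369 per group.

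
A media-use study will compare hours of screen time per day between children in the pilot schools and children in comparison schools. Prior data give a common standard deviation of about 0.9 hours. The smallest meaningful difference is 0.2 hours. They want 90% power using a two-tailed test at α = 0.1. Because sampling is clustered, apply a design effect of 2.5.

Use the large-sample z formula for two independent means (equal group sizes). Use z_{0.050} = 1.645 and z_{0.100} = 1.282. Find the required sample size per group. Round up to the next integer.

n = 868 per group

n = (z_{α/2} + z_β)² · (σ₁² + σ₂²) / δ²
  = (1.645 + 1.282)² · (2·0.9² = 1.62) / 0.2²
  = 8.5673 · 1.62 / 0.04
  = 346.98
Design effect: 2.5 × 346.98 = 867.44.
Round up → n = 868 per group.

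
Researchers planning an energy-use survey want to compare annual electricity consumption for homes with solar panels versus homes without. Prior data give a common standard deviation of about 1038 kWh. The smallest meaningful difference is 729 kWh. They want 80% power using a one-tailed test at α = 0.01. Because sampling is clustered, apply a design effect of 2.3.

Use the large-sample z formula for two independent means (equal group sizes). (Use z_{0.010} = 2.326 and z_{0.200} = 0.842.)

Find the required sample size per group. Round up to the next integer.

n = 94 per group

n = (z_α + z_β)² · (σ₁² + σ₂²) / δ²
  = (2.326 + 0.842)² · (2·1038² = 2154888) / 729²
  = 10.0362 · 2154888 / 531441
  = 40.69
Design effect: 2.3 × 40.69 = 93.60.
Round up → n = 94 per group.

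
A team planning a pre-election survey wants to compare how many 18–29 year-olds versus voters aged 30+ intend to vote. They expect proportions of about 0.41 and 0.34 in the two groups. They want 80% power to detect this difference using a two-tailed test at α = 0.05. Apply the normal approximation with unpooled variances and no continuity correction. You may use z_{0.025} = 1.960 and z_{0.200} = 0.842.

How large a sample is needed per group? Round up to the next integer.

n = 748 per group

n = (z_{α/2} + z_β)² · [p₁(1−p₁) + p₂(1−p₂)] / (p₁ − p₂)²
  = (1.960 + 0.842)² · (0.41·0.59 + 0.34·0.66) / (0.07)²
  = (2.802)² · (0.2419 + 0.2244) / 0.0049
  = 7.8512 · 0.4663 / 0.0049
  = 747.15
Round up → n = 748 per group.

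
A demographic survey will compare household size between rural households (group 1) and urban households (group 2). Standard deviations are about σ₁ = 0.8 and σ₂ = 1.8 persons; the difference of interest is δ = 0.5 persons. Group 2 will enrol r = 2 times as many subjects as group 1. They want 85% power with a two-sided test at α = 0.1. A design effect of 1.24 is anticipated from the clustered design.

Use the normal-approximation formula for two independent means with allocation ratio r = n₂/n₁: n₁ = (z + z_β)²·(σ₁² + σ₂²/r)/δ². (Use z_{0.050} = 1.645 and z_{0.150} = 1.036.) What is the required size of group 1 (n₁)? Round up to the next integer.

n₁ = 81

n₁ = (z_{α/2} + z_β)² · (σ₁² + σ₂²/r) / δ²
   = (1.645 + 1.036)² · (0.8² + 1.8²/2) / 0.5²
   = 7.1878 · (0.64 + 1.62) / 0.25
   = 7.1878 · 2.26 / 0.25
   = 64.98
Design effect: 1.24 × 64.98 = 80.57.
Round up → n₁ = 81; n₂ = r·n₁ = 2 × 81 = 162.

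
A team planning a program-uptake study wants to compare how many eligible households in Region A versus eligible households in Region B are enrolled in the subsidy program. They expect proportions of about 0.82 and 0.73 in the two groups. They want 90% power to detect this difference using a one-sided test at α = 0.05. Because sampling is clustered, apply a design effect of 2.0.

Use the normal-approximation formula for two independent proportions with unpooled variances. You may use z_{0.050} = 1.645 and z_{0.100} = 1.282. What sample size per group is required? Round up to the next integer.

n = (z_α + z_β)² · [p₁(1−p₁) + p₂(1−p₂)] / (p₁ − p₂)²
  = (1.645 + 1.282)² · (0.82·0.18 + 0.73·0.27) / (0.09)²
  = (2.927)² · (0.1476 + 0.1971) / 0.0081
  = 8.5673 · 0.3447 / 0.0081
  = 364.59
Design effect: 2.0 × 364.59 = 729.17.
Round up → n = 730 per group.

n = 730 per group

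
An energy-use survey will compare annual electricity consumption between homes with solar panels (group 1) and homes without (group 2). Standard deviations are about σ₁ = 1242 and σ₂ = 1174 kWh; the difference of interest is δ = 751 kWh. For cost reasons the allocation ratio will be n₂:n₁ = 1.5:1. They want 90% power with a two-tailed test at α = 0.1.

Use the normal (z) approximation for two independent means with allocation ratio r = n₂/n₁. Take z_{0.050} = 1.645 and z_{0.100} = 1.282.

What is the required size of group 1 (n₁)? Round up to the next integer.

n₁ = (z_{α/2} + z_β)² · (σ₁² + σ₂²/r) / δ²
   = (1.645 + 1.282)² · (1242² + 1174²/1.5) / 751²
   = 8.5673 · (1542564 + 918850.7) / 564001
   = 8.5673 · 2461414.7 / 564001
   = 37.39
Round up → n₁ = 38; n₂ = r·n₁ = 1.5 × 38 = 57.

n₁ = 38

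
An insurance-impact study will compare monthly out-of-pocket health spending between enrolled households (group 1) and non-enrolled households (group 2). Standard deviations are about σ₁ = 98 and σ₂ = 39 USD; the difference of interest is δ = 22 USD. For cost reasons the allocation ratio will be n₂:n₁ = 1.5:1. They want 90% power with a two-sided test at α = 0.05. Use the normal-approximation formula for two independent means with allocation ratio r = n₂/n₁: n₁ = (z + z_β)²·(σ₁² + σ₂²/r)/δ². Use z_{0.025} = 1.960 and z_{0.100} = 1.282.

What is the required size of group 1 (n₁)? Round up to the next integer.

n₁ = (z_{α/2} + z_β)² · (σ₁² + σ₂²/r) / δ²
   = (1.960 + 1.282)² · (98² + 39²/1.5) / 22²
   = 10.5106 · (9604 + 1014) / 484
   = 10.5106 · 10618 / 484
   = 230.58
Round up → n₁ = 231; n₂ = r·n₁ = 1.5 × 231 = 347.

n₁ = 231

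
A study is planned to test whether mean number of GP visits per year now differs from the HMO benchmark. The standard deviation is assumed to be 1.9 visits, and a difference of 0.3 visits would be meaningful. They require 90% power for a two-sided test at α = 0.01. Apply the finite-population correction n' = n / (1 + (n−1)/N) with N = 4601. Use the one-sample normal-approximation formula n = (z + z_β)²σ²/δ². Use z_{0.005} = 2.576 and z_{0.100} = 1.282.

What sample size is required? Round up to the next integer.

n = 529

n = (z_{α/2} + z_β)² · σ² / δ²
  = (2.576 + 1.282)² · 1.9² / 0.3²
  = 14.8842 · 3.61 / 0.09
  = 597.02
Finite-population correction (N = 4601): 597.02 / (1 + (597.02 − 1)/4601) = 528.55.
Round up → n = 529.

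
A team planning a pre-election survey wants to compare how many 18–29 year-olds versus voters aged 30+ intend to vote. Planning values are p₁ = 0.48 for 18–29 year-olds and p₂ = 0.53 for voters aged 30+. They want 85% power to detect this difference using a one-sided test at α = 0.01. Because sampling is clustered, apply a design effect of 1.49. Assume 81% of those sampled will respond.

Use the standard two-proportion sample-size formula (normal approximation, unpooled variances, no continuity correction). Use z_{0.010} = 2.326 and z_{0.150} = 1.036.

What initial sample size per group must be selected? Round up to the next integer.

n = (z_α + z_β)² · [p₁(1−p₁) + p₂(1−p₂)] / (p₁ − p₂)²
  = (2.326 + 1.036)² · (0.48·0.52 + 0.53·0.47) / (-0.05)²
  = (3.362)² · (0.2496 + 0.2491) / 0.0025
  = 11.3030 · 0.4987 / 0.0025
  = 2254.73
Design effect: 1.49 × 2254.73 = 3359.55.
Adjust for 81% response: 3359.55 / 0.81 = 4147.59.
Round up → n = 4148 per group.

n = 4148 per group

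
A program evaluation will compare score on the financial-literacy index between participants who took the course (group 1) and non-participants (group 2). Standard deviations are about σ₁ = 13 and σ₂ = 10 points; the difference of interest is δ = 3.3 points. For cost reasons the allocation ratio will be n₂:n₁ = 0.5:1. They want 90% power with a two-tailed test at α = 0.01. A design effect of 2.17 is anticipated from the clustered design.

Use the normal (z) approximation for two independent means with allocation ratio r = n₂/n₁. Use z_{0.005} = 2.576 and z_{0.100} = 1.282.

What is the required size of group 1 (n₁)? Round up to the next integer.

n₁ = (z_{α/2} + z_β)² · (σ₁² + σ₂²/r) / δ²
   = (2.576 + 1.282)² · (13² + 10²/0.5) / 3.3²
   = 14.8842 · (169 + 200) / 10.89
   = 14.8842 · 369 / 10.89
   = 504.34
Design effect: 2.17 × 504.34 = 1094.42.
Round up → n₁ = 1095; n₂ = r·n₁ = 0.5 × 1095 = 548.

n₁ = 1095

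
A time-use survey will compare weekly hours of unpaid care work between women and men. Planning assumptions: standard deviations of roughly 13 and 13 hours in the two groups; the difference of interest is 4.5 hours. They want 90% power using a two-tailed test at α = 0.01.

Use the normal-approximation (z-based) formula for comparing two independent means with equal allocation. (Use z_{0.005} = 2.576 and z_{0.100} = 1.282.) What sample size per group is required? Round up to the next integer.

n = 249 per group

n = (z_{α/2} + z_β)² · (σ₁² + σ₂²) / δ²
  = (2.576 + 1.282)² · (13² + 13² = 338) / 4.5²
  = 14.8842 · 338 / 20.25
  = 248.44
Round up → n = 249 per group.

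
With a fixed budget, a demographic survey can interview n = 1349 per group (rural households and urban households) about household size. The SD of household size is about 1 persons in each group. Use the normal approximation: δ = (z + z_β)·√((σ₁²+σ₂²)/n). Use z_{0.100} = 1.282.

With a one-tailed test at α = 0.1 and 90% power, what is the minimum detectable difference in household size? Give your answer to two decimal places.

δ = (z_α + z_β) · √((σ₁²+σ₂²)/n)
  = (1.282 + 1.282) · √(2/1349)
  = 2.564 · √0.00148
  = 2.564 · 0.0385
  = 0.0987

Minimum detectable difference ≈ 0.10 persons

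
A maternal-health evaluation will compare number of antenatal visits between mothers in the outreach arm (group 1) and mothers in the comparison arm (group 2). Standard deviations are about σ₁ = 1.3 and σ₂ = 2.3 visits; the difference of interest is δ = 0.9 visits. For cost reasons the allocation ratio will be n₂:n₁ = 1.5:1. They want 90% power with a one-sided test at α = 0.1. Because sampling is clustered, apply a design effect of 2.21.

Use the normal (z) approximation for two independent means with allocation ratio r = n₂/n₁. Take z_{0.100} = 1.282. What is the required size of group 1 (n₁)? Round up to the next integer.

n₁ = (z_α + z_β)² · (σ₁² + σ₂²/r) / δ²
   = (1.282 + 1.282)² · (1.3² + 2.3²/1.5) / 0.9²
   = 6.5741 · (1.69 + 3.5267) / 0.81
   = 6.5741 · 5.2167 / 0.81
   = 42.34
Design effect: 2.21 × 42.34 = 93.57.
Round up → n₁ = 94; n₂ = r·n₁ = 1.5 × 94 = 141.

n₁ = 94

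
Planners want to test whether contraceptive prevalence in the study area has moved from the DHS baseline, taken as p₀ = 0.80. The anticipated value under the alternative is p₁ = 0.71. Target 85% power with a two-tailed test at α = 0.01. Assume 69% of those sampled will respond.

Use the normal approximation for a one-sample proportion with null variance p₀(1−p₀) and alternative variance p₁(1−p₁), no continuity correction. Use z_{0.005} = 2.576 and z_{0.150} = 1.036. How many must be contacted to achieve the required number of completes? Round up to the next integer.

n = [z_{α/2}·√(p₀q₀) + z_β·√(p₁q₁)]² / (p₁ − p₀)²
  = [2.576·√(0.80·0.20) + 1.036·√(0.71·0.29)]² / (-0.09)²
  = [2.576·0.4000 + 1.036·0.4538]² / 0.0081
  = [1.5005]² / 0.0081
  = 277.96
Adjust for 69% response: 277.96 / 0.69 = 402.84.
Round up → n = 403.

n = 403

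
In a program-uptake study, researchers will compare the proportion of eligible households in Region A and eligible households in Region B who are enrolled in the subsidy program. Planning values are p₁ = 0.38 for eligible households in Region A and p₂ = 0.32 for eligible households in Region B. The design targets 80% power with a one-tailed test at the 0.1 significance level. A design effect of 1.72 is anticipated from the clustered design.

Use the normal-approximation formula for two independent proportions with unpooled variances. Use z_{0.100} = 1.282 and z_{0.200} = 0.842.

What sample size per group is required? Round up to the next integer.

n = 977 per group

n = (z_α + z_β)² · [p₁(1−p₁) + p₂(1−p₂)] / (p₁ − p₂)²
  = (1.282 + 0.842)² · (0.38·0.62 + 0.32·0.68) / (0.06)²
  = (2.124)² · (0.2356 + 0.2176) / 0.0036
  = 4.5114 · 0.4532 / 0.0036
  = 567.93
Design effect: 1.72 × 567.93 = 976.84.
Round up → n = 977 per group.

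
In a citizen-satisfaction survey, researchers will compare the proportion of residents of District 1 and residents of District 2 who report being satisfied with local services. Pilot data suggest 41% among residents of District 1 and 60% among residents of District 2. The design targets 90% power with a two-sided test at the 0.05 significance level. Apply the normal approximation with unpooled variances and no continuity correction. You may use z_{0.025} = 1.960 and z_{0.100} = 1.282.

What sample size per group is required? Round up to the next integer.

n = (z_{α/2} + z_β)² · [p₁(1−p₁) + p₂(1−p₂)] / (p₁ − p₂)²
  = (1.960 + 1.282)² · (0.41·0.59 + 0.60·0.40) / (-0.19)²
  = (3.242)² · (0.2419 + 0.2400) / 0.0361
  = 10.5106 · 0.4819 / 0.0361
  = 140.31
Round up → n = 141 per group.

n = 141 per group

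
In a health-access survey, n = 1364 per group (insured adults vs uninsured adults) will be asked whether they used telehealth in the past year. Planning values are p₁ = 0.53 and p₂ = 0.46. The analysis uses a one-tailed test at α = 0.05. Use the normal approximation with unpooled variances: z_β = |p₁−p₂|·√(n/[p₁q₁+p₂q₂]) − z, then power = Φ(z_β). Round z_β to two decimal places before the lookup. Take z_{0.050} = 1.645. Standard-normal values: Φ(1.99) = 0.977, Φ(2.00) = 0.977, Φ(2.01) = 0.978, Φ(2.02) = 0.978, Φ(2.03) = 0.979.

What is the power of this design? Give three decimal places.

Power ≈ 0.978

z_β = |p₁−p₂|·√(n/[p₁q₁+p₂q₂]) − z_α
    = 0.07 · √(1364/0.4975) − 1.645
    = 0.07 · 52.3613 − 1.645
    = 3.6653 − 1.645 = 2.0203 → 2.02
Power = Φ(2.02) = 0.978.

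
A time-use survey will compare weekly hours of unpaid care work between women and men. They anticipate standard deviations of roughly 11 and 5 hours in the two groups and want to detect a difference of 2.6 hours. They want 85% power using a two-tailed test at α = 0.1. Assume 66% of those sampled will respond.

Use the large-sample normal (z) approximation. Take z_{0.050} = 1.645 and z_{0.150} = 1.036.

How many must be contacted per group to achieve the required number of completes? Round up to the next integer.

n = (z_{α/2} + z_β)² · (σ₁² + σ₂²) / δ²
  = (1.645 + 1.036)² · (11² + 5² = 146) / 2.6²
  = 7.1878 · 146 / 6.76
  = 155.24
Adjust for 66% response: 155.24 / 0.66 = 235.21.
Round up → n = 236 per group.

n = 236 per group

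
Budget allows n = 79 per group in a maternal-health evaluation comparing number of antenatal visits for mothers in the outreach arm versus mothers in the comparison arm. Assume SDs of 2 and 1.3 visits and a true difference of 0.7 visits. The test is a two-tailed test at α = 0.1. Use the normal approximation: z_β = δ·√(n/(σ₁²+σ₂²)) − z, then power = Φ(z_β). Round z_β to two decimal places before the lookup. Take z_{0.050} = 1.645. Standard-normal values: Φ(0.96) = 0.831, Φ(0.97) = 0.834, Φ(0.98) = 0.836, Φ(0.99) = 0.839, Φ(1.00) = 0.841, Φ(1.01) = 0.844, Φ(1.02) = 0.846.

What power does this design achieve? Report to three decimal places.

Power ≈ 0.831

z_β = δ·√(n/(σ₁²+σ₂²)) − z_{α/2}
    = 0.7 · √(79/5.69) − 1.645
    = 0.7 · 3.72612 − 1.645
    = 2.6083 − 1.645 = 0.9633 → 0.96
Power = Φ(0.96) = 0.831.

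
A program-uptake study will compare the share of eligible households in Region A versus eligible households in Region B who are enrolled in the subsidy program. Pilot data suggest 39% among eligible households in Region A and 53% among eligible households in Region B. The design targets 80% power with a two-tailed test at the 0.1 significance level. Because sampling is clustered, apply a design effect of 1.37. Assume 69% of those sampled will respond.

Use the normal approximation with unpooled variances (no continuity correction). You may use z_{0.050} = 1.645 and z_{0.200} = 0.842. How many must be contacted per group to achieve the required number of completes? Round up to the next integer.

n = (z_{α/2} + z_β)² · [p₁(1−p₁) + p₂(1−p₂)] / (p₁ − p₂)²
  = (1.645 + 0.842)² · (0.39·0.61 + 0.53·0.47) / (-0.14)²
  = (2.487)² · (0.2379 + 0.2491) / 0.0196
  = 6.1852 · 0.4870 / 0.0196
  = 153.68
Design effect: 1.37 × 153.68 = 210.55.
Adjust for 69% response: 210.55 / 0.69 = 305.14.
Round up → n = 306 per group.

n = 306 per group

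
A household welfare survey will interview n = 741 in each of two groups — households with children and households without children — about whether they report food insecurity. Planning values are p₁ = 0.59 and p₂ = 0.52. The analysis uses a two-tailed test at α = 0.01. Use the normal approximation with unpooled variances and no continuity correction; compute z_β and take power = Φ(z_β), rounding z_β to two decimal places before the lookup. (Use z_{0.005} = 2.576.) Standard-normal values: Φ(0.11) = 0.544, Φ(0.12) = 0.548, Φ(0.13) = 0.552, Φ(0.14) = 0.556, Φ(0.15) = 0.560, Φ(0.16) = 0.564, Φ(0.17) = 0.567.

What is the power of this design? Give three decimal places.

Power ≈ 0.556

z_β = |p₁−p₂|·√(n/[p₁q₁+p₂q₂]) − z_{α/2}
    = 0.07 · √(741/0.4915) − 2.576
    = 0.07 · 38.8282 − 2.576
    = 2.7180 − 2.576 = 0.1420 → 0.14
Power = Φ(0.14) = 0.556.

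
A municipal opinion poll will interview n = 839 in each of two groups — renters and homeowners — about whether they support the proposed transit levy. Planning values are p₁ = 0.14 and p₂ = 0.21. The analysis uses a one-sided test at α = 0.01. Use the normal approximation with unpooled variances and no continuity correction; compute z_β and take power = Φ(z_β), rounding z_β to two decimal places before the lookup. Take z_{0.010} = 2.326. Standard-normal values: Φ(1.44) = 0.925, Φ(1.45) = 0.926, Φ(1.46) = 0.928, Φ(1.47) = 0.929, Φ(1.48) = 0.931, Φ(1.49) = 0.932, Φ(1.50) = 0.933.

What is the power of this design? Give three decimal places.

Power ≈ 0.928

z_β = |p₁−p₂|·√(n/[p₁q₁+p₂q₂]) − z_α
    = 0.07 · √(839/0.2863) − 2.326
    = 0.07 · 54.1340 − 2.326
    = 3.7894 − 2.326 = 1.4634 → 1.46
Power = Φ(1.46) = 0.928.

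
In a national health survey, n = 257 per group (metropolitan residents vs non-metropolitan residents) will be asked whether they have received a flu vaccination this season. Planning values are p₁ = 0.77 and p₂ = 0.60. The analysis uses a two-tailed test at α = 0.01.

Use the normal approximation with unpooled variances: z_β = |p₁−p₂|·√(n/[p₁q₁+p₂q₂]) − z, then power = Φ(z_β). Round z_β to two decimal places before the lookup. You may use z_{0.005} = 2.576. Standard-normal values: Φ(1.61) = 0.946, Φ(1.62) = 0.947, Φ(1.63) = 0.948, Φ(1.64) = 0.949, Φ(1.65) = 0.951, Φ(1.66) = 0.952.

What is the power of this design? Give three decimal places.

Power ≈ 0.949

z_β = |p₁−p₂|·√(n/[p₁q₁+p₂q₂]) − z_{α/2}
    = 0.17 · √(257/0.4171) − 2.576
    = 0.17 · 24.8226 − 2.576
    = 4.2198 − 2.576 = 1.6438 → 1.64
Power = Φ(1.64) = 0.949.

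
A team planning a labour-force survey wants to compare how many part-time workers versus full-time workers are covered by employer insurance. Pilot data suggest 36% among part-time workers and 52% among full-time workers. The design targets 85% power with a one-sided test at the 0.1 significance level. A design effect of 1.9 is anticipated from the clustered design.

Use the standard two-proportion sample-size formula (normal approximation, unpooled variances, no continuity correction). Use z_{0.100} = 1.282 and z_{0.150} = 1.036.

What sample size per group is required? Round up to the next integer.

n = 192 per group

n = (z_α + z_β)² · [p₁(1−p₁) + p₂(1−p₂)] / (p₁ − p₂)²
  = (1.282 + 1.036)² · (0.36·0.64 + 0.52·0.48) / (-0.16)²
  = (2.318)² · (0.2304 + 0.2496) / 0.0256
  = 5.3731 · 0.4800 / 0.0256
  = 100.75
Design effect: 1.9 × 100.75 = 191.42.
Round up → n = 192 per group.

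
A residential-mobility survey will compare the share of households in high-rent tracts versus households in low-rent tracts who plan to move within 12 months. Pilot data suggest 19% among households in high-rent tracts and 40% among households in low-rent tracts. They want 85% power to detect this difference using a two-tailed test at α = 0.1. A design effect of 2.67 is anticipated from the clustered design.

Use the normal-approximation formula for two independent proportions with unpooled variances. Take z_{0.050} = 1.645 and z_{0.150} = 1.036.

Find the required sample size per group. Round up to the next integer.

n = (z_{α/2} + z_β)² · [p₁(1−p₁) + p₂(1−p₂)] / (p₁ − p₂)²
  = (1.645 + 1.036)² · (0.19·0.81 + 0.40·0.60) / (-0.21)²
  = (2.681)² · (0.1539 + 0.2400) / 0.0441
  = 7.1878 · 0.3939 / 0.0441
  = 64.20
Design effect: 2.67 × 64.20 = 171.42.
Round up → n = 172 per group.

n = 172 per group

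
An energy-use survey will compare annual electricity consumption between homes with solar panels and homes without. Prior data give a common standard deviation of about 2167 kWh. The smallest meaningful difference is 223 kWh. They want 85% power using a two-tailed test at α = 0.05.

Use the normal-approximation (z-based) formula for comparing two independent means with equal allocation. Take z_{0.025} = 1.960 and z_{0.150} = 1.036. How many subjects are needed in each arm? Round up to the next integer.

n = (z_{α/2} + z_β)² · (σ₁² + σ₂²) / δ²
  = (1.960 + 1.036)² · (2·2167² = 9391778) / 223²
  = 8.9760 · 9391778 / 49729
  = 1695.20
Round up → n = 1696 per group.

n = 1696 per group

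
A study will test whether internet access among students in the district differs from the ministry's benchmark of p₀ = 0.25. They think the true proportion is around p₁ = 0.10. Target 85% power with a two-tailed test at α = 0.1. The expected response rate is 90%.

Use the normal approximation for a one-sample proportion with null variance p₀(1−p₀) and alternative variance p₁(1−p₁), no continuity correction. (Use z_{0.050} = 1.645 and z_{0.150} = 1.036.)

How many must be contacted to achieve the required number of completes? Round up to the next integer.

n = [z_{α/2}·√(p₀q₀) + z_β·√(p₁q₁)]² / (p₁ − p₀)²
  = [1.645·√(0.25·0.75) + 1.036·√(0.10·0.90)]² / (-0.15)²
  = [1.645·0.4330 + 1.036·0.3000]² / 0.0225
  = [1.0231]² / 0.0225
  = 46.52
Adjust for 90% response: 46.52 / 0.90 = 51.69.
Round up → n = 52.

n = 52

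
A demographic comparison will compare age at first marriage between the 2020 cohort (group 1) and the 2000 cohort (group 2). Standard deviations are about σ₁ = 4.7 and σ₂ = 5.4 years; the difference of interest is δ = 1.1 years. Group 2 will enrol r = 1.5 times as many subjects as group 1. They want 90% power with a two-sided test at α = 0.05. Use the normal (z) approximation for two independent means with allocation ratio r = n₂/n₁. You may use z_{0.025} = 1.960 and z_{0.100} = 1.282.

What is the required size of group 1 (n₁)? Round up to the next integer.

n₁ = 361

n₁ = (z_{α/2} + z_β)² · (σ₁² + σ₂²/r) / δ²
   = (1.960 + 1.282)² · (4.7² + 5.4²/1.5) / 1.1²
   = 10.5106 · (22.09 + 19.44) / 1.21
   = 10.5106 · 41.53 / 1.21
   = 360.75
Round up → n₁ = 361; n₂ = r·n₁ = 1.5 × 361 = 542.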